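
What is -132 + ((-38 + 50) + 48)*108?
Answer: 6348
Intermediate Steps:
-132 + ((-38 + 50) + 48)*108 = -132 + (12 + 48)*108 = -132 + 60*108 = -132 + 6480 = 6348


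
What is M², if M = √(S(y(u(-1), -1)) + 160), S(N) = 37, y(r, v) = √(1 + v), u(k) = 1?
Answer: 197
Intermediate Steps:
M = √197 (M = √(37 + 160) = √197 ≈ 14.036)
M² = (√197)² = 197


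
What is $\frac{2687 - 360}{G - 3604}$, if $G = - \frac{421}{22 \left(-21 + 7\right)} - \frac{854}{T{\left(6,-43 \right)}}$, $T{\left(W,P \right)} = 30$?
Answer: $- \frac{826980}{1290437} \approx -0.64085$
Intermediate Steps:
$G = - \frac{125201}{4620}$ ($G = - \frac{421}{22 \left(-21 + 7\right)} - \frac{854}{30} = - \frac{421}{22 \left(-14\right)} - \frac{427}{15} = - \frac{421}{-308} - \frac{427}{15} = \left(-421\right) \left(- \frac{1}{308}\right) - \frac{427}{15} = \frac{421}{308} - \frac{427}{15} = - \frac{125201}{4620} \approx -27.1$)
$\frac{2687 - 360}{G - 3604} = \frac{2687 - 360}{- \frac{125201}{4620} - 3604} = \frac{2327}{- \frac{16775681}{4620}} = 2327 \left(- \frac{4620}{16775681}\right) = - \frac{826980}{1290437}$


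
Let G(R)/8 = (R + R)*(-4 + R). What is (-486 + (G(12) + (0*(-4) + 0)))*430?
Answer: 451500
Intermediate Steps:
G(R) = 16*R*(-4 + R) (G(R) = 8*((R + R)*(-4 + R)) = 8*((2*R)*(-4 + R)) = 8*(2*R*(-4 + R)) = 16*R*(-4 + R))
(-486 + (G(12) + (0*(-4) + 0)))*430 = (-486 + (16*12*(-4 + 12) + (0*(-4) + 0)))*430 = (-486 + (16*12*8 + (0 + 0)))*430 = (-486 + (1536 + 0))*430 = (-486 + 1536)*430 = 1050*430 = 451500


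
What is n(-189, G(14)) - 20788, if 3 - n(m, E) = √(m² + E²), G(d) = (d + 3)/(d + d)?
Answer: -20785 - √28005553/28 ≈ -20974.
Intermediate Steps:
G(d) = (3 + d)/(2*d) (G(d) = (3 + d)/((2*d)) = (3 + d)*(1/(2*d)) = (3 + d)/(2*d))
n(m, E) = 3 - √(E² + m²) (n(m, E) = 3 - √(m² + E²) = 3 - √(E² + m²))
n(-189, G(14)) - 20788 = (3 - √(((½)*(3 + 14)/14)² + (-189)²)) - 20788 = (3 - √(((½)*(1/14)*17)² + 35721)) - 20788 = (3 - √((17/28)² + 35721)) - 20788 = (3 - √(289/784 + 35721)) - 20788 = (3 - √(28005553/784)) - 20788 = (3 - √28005553/28) - 20788 = -20785 - √28005553/28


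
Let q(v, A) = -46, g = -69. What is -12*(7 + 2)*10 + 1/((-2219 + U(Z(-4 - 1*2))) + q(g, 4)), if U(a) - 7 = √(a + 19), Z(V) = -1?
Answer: -2753215969/2549273 - 3*√2/5098546 ≈ -1080.0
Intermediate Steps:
U(a) = 7 + √(19 + a) (U(a) = 7 + √(a + 19) = 7 + √(19 + a))
-12*(7 + 2)*10 + 1/((-2219 + U(Z(-4 - 1*2))) + q(g, 4)) = -12*(7 + 2)*10 + 1/((-2219 + (7 + √(19 - 1))) - 46) = -12*9*10 + 1/((-2219 + (7 + √18)) - 46) = -108*10 + 1/((-2219 + (7 + 3*√2)) - 46) = -1080 + 1/((-2212 + 3*√2) - 46) = -1080 + 1/(-2258 + 3*√2)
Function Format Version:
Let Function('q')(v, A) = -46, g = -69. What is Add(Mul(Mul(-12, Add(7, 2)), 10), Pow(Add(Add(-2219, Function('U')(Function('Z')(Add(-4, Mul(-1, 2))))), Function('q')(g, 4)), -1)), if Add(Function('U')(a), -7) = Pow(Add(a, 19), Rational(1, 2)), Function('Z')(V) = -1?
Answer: Add(Rational(-2753215969, 2549273), Mul(Rational(-3, 5098546), Pow(2, Rational(1, 2)))) ≈ -1080.0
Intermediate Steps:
Function('U')(a) = Add(7, Pow(Add(19, a), Rational(1, 2))) (Function('U')(a) = Add(7, Pow(Add(a, 19), Rational(1, 2))) = Add(7, Pow(Add(19, a), Rational(1, 2))))
Add(Mul(Mul(-12, Add(7, 2)), 10), Pow(Add(Add(-2219, Function('U')(Function('Z')(Add(-4, Mul(-1, 2))))), Function('q')(g, 4)), -1)) = Add(Mul(Mul(-12, Add(7, 2)), 10), Pow(Add(Add(-2219, Add(7, Pow(Add(19, -1), Rational(1, 2)))), -46), -1)) = Add(Mul(Mul(-12, 9), 10), Pow(Add(Add(-2219, Add(7, Pow(18, Rational(1, 2)))), -46), -1)) = Add(Mul(-108, 10), Pow(Add(Add(-2219, Add(7, Mul(3, Pow(2, Rational(1, 2))))), -46), -1)) = Add(-1080, Pow(Add(Add(-2212, Mul(3, Pow(2, Rational(1, 2)))), -46), -1)) = Add(-1080, Pow(Add(-2258, Mul(3, Pow(2, Rational(1, 2)))), -1))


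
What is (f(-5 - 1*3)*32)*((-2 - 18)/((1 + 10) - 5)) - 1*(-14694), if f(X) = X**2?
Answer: 23602/3 ≈ 7867.3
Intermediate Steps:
(f(-5 - 1*3)*32)*((-2 - 18)/((1 + 10) - 5)) - 1*(-14694) = ((-5 - 1*3)**2*32)*((-2 - 18)/((1 + 10) - 5)) - 1*(-14694) = ((-5 - 3)**2*32)*(-20/(11 - 5)) + 14694 = ((-8)**2*32)*(-20/6) + 14694 = (64*32)*(-20*1/6) + 14694 = 2048*(-10/3) + 14694 = -20480/3 + 14694 = 23602/3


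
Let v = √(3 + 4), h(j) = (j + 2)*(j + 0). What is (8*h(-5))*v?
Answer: 120*√7 ≈ 317.49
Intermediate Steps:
h(j) = j*(2 + j) (h(j) = (2 + j)*j = j*(2 + j))
v = √7 ≈ 2.6458
(8*h(-5))*v = (8*(-5*(2 - 5)))*√7 = (8*(-5*(-3)))*√7 = (8*15)*√7 = 120*√7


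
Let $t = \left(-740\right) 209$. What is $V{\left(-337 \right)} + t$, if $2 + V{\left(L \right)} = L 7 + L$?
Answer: $-157358$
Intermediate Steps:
$V{\left(L \right)} = -2 + 8 L$ ($V{\left(L \right)} = -2 + \left(L 7 + L\right) = -2 + \left(7 L + L\right) = -2 + 8 L$)
$t = -154660$
$V{\left(-337 \right)} + t = \left(-2 + 8 \left(-337\right)\right) - 154660 = \left(-2 - 2696\right) - 154660 = -2698 - 154660 = -157358$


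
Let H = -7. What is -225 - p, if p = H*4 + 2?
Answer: -199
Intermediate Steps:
p = -26 (p = -7*4 + 2 = -28 + 2 = -26)
-225 - p = -225 - 1*(-26) = -225 + 26 = -199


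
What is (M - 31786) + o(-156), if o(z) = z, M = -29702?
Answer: -61644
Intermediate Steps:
(M - 31786) + o(-156) = (-29702 - 31786) - 156 = -61488 - 156 = -61644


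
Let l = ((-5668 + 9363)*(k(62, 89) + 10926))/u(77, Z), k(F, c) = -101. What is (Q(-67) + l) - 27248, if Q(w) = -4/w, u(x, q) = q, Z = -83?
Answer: -2831416921/5561 ≈ -5.0916e+5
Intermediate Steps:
l = -39998375/83 (l = ((-5668 + 9363)*(-101 + 10926))/(-83) = (3695*10825)*(-1/83) = 39998375*(-1/83) = -39998375/83 ≈ -4.8191e+5)
(Q(-67) + l) - 27248 = (-4/(-67) - 39998375/83) - 27248 = (-4*(-1/67) - 39998375/83) - 27248 = (4/67 - 39998375/83) - 27248 = -2679890793/5561 - 27248 = -2831416921/5561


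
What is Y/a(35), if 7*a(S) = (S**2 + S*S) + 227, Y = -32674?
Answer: -228718/2677 ≈ -85.438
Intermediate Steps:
a(S) = 227/7 + 2*S**2/7 (a(S) = ((S**2 + S*S) + 227)/7 = ((S**2 + S**2) + 227)/7 = (2*S**2 + 227)/7 = (227 + 2*S**2)/7 = 227/7 + 2*S**2/7)
Y/a(35) = -32674/(227/7 + (2/7)*35**2) = -32674/(227/7 + (2/7)*1225) = -32674/(227/7 + 350) = -32674/2677/7 = -32674*7/2677 = -228718/2677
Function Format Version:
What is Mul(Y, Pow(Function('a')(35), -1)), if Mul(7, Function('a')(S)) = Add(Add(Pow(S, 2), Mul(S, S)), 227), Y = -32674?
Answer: Rational(-228718, 2677) ≈ -85.438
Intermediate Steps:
Function('a')(S) = Add(Rational(227, 7), Mul(Rational(2, 7), Pow(S, 2))) (Function('a')(S) = Mul(Rational(1, 7), Add(Add(Pow(S, 2), Mul(S, S)), 227)) = Mul(Rational(1, 7), Add(Add(Pow(S, 2), Pow(S, 2)), 227)) = Mul(Rational(1, 7), Add(Mul(2, Pow(S, 2)), 227)) = Mul(Rational(1, 7), Add(227, Mul(2, Pow(S, 2)))) = Add(Rational(227, 7), Mul(Rational(2, 7), Pow(S, 2))))
Mul(Y, Pow(Function('a')(35), -1)) = Mul(-32674, Pow(Add(Rational(227, 7), Mul(Rational(2, 7), Pow(35, 2))), -1)) = Mul(-32674, Pow(Add(Rational(227, 7), Mul(Rational(2, 7), 1225)), -1)) = Mul(-32674, Pow(Add(Rational(227, 7), 350), -1)) = Mul(-32674, Pow(Rational(2677, 7), -1)) = Mul(-32674, Rational(7, 2677)) = Rational(-228718, 2677)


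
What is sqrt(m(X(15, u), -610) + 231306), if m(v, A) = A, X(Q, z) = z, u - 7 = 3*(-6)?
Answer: 2*sqrt(57674) ≈ 480.31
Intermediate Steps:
u = -11 (u = 7 + 3*(-6) = 7 - 18 = -11)
sqrt(m(X(15, u), -610) + 231306) = sqrt(-610 + 231306) = sqrt(230696) = 2*sqrt(57674)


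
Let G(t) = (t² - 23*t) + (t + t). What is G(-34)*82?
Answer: 153340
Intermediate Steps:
G(t) = t² - 21*t (G(t) = (t² - 23*t) + 2*t = t² - 21*t)
G(-34)*82 = -34*(-21 - 34)*82 = -34*(-55)*82 = 1870*82 = 153340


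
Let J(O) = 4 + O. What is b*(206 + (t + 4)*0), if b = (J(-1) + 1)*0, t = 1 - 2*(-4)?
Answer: 0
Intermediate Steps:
t = 9 (t = 1 + 8 = 9)
b = 0 (b = ((4 - 1) + 1)*0 = (3 + 1)*0 = 4*0 = 0)
b*(206 + (t + 4)*0) = 0*(206 + (9 + 4)*0) = 0*(206 + 13*0) = 0*(206 + 0) = 0*206 = 0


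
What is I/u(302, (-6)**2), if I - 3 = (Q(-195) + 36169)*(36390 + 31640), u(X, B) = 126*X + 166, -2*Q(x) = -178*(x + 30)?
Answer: 1461556523/38218 ≈ 38243.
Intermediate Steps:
Q(x) = 2670 + 89*x (Q(x) = -(-89)*(x + 30) = -(-89)*(30 + x) = -(-5340 - 178*x)/2 = 2670 + 89*x)
u(X, B) = 166 + 126*X
I = 1461556523 (I = 3 + ((2670 + 89*(-195)) + 36169)*(36390 + 31640) = 3 + ((2670 - 17355) + 36169)*68030 = 3 + (-14685 + 36169)*68030 = 3 + 21484*68030 = 3 + 1461556520 = 1461556523)
I/u(302, (-6)**2) = 1461556523/(166 + 126*302) = 1461556523/(166 + 38052) = 1461556523/38218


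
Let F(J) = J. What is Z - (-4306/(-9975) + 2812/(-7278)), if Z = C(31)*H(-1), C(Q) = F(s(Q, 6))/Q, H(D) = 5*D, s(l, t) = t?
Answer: -379985318/375089925 ≈ -1.0131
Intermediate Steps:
C(Q) = 6/Q
Z = -30/31 (Z = (6/31)*(5*(-1)) = (6*(1/31))*(-5) = (6/31)*(-5) = -30/31 ≈ -0.96774)
Z - (-4306/(-9975) + 2812/(-7278)) = -30/31 - (-4306/(-9975) + 2812/(-7278)) = -30/31 - (-4306*(-1/9975) + 2812*(-1/7278)) = -30/31 - (4306/9975 - 1406/3639) = -30/31 - 1*548228/12099675 = -30/31 - 548228/12099675 = -379985318/375089925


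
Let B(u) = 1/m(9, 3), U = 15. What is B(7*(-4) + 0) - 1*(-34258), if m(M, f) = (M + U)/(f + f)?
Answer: 137033/4 ≈ 34258.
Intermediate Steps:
m(M, f) = (15 + M)/(2*f) (m(M, f) = (M + 15)/(f + f) = (15 + M)/((2*f)) = (15 + M)*(1/(2*f)) = (15 + M)/(2*f))
B(u) = ¼ (B(u) = 1/((½)*(15 + 9)/3) = 1/((½)*(⅓)*24) = 1/4 = ¼)
B(7*(-4) + 0) - 1*(-34258) = ¼ - 1*(-34258) = ¼ + 34258 = 137033/4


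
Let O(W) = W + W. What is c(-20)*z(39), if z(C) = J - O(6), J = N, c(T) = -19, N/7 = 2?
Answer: -38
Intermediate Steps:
O(W) = 2*W
N = 14 (N = 7*2 = 14)
J = 14
z(C) = 2 (z(C) = 14 - 2*6 = 14 - 1*12 = 14 - 12 = 2)
c(-20)*z(39) = -19*2 = -38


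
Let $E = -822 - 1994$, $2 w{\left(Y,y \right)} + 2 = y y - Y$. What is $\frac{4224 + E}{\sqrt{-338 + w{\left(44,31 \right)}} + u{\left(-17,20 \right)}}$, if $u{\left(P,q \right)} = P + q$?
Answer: $- \frac{8448}{221} + \frac{1408 \sqrt{478}}{221} \approx 101.07$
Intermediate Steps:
$w{\left(Y,y \right)} = -1 + \frac{y^{2}}{2} - \frac{Y}{2}$ ($w{\left(Y,y \right)} = -1 + \frac{y y - Y}{2} = -1 + \frac{y^{2} - Y}{2} = -1 - \left(\frac{Y}{2} - \frac{y^{2}}{2}\right) = -1 + \frac{y^{2}}{2} - \frac{Y}{2}$)
$E = -2816$
$\frac{4224 + E}{\sqrt{-338 + w{\left(44,31 \right)}} + u{\left(-17,20 \right)}} = \frac{4224 - 2816}{\sqrt{-338 - \left(23 - \frac{961}{2}\right)} + \left(-17 + 20\right)} = \frac{1408}{\sqrt{-338 - - \frac{915}{2}} + 3} = \frac{1408}{\sqrt{-338 + \frac{915}{2}} + 3} = \frac{1408}{\sqrt{\frac{239}{2}} + 3} = \frac{1408}{\frac{\sqrt{478}}{2} + 3} = \frac{1408}{3 + \frac{\sqrt{478}}{2}}$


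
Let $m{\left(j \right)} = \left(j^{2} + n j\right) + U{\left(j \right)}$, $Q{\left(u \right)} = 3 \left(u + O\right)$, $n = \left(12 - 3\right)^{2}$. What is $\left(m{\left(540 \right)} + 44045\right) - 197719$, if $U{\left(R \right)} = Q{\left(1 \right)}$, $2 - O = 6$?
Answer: $181657$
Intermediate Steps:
$O = -4$ ($O = 2 - 6 = -4$)
$n = 81$ ($n = 9^{2} = 81$)
$Q{\left(u \right)} = -12 + 3 u$ ($Q{\left(u \right)} = 3 \left(u - 4\right) = 3 \left(-4 + u\right) = -12 + 3 u$)
$U{\left(R \right)} = -9$ ($U{\left(R \right)} = -12 + 3 \cdot 1 = -12 + 3 = -9$)
$m{\left(j \right)} = -9 + j^{2} + 81 j$ ($m{\left(j \right)} = \left(j^{2} + 81 j\right) - 9 = -9 + j^{2} + 81 j$)
$\left(m{\left(540 \right)} + 44045\right) - 197719 = \left(\left(-9 + 540^{2} + 81 \cdot 540\right) + 44045\right) - 197719 = \left(\left(-9 + 291600 + 43740\right) + 44045\right) - 197719 = \left(335331 + 44045\right) - 197719 = 379376 - 197719 = 181657$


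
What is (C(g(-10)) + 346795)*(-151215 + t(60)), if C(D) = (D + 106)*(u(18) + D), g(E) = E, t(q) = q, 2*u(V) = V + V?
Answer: -52535885265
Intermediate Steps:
u(V) = V (u(V) = (V + V)/2 = (2*V)/2 = V)
C(D) = (18 + D)*(106 + D) (C(D) = (D + 106)*(18 + D) = (106 + D)*(18 + D) = (18 + D)*(106 + D))
(C(g(-10)) + 346795)*(-151215 + t(60)) = ((1908 + (-10)**2 + 124*(-10)) + 346795)*(-151215 + 60) = ((1908 + 100 - 1240) + 346795)*(-151155) = (768 + 346795)*(-151155) = 347563*(-151155) = -52535885265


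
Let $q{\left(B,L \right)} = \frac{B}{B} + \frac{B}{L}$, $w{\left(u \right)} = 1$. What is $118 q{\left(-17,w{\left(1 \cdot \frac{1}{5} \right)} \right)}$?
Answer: $-1888$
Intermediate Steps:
$q{\left(B,L \right)} = 1 + \frac{B}{L}$
$118 q{\left(-17,w{\left(1 \cdot \frac{1}{5} \right)} \right)} = 118 \frac{-17 + 1}{1} = 118 \cdot 1 \left(-16\right) = 118 \left(-16\right) = -1888$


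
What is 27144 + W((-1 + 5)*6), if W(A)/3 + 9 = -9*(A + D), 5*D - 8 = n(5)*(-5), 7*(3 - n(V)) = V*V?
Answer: 924363/35 ≈ 26410.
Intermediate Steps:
n(V) = 3 - V**2/7 (n(V) = 3 - V*V/7 = 3 - V**2/7)
D = 76/35 (D = 8/5 + ((3 - 1/7*5**2)*(-5))/5 = 8/5 + ((3 - 1/7*25)*(-5))/5 = 8/5 + ((3 - 25/7)*(-5))/5 = 8/5 + (-4/7*(-5))/5 = 8/5 + (1/5)*(20/7) = 8/5 + 4/7 = 76/35 ≈ 2.1714)
W(A) = -2997/35 - 27*A (W(A) = -27 + 3*(-9*(A + 76/35)) = -27 + 3*(-9*(76/35 + A)) = -27 + 3*(-684/35 - 9*A) = -27 + (-2052/35 - 27*A) = -2997/35 - 27*A)
27144 + W((-1 + 5)*6) = 27144 + (-2997/35 - 27*(-1 + 5)*6) = 27144 + (-2997/35 - 108*6) = 27144 + (-2997/35 - 27*24) = 27144 + (-2997/35 - 648) = 27144 - 25677/35 = 924363/35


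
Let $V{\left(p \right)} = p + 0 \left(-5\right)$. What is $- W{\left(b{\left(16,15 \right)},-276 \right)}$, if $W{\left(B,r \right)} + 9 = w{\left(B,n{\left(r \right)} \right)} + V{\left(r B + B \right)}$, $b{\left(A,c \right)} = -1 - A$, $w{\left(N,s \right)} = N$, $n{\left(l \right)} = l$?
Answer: $-4649$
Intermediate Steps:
$V{\left(p \right)} = p$ ($V{\left(p \right)} = p + 0 = p$)
$W{\left(B,r \right)} = -9 + 2 B + B r$ ($W{\left(B,r \right)} = -9 + \left(B + \left(r B + B\right)\right) = -9 + \left(B + \left(B r + B\right)\right) = -9 + \left(B + \left(B + B r\right)\right) = -9 + \left(2 B + B r\right) = -9 + 2 B + B r$)
$- W{\left(b{\left(16,15 \right)},-276 \right)} = - (-9 - 17 + \left(-1 - 16\right) \left(1 - 276\right)) = - (-9 - 17 + \left(-1 - 16\right) \left(-275\right)) = - (-9 - 17 - -4675) = - (-9 - 17 + 4675) = \left(-1\right) 4649 = -4649$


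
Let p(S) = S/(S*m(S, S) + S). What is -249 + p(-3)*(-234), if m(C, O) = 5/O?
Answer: 102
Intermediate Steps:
p(S) = S/(5 + S) (p(S) = S/(S*(5/S) + S) = S/(5 + S))
-249 + p(-3)*(-234) = -249 - 3/(5 - 3)*(-234) = -249 - 3/2*(-234) = -249 + 351 = 102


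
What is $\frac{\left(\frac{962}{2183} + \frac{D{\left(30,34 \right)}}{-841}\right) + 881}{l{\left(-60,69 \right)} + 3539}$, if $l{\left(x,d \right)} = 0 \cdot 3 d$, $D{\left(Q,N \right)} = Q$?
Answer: $\frac{43734435}{175601641} \approx 0.24905$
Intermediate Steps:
$l{\left(x,d \right)} = 0$ ($l{\left(x,d \right)} = 0 d = 0$)
$\frac{\left(\frac{962}{2183} + \frac{D{\left(30,34 \right)}}{-841}\right) + 881}{l{\left(-60,69 \right)} + 3539} = \frac{\left(\frac{962}{2183} + \frac{30}{-841}\right) + 881}{0 + 3539} = \frac{\left(962 \cdot \frac{1}{2183} + 30 \left(- \frac{1}{841}\right)\right) + 881}{3539} = \left(\left(\frac{26}{59} - \frac{30}{841}\right) + 881\right) \frac{1}{3539} = \left(\frac{20096}{49619} + 881\right) \frac{1}{3539} = \frac{43734435}{49619} \cdot \frac{1}{3539} = \frac{43734435}{175601641}$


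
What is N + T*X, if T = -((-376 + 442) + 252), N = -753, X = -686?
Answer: 217395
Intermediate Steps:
T = -318 (T = -(66 + 252) = -1*318 = -318)
N + T*X = -753 - 318*(-686) = -753 + 218148 = 217395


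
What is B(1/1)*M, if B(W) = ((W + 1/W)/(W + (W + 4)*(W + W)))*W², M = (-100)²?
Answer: 20000/11 ≈ 1818.2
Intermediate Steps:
M = 10000
B(W) = W²*(W + 1/W)/(W + 2*W*(4 + W)) (B(W) = ((W + 1/W)/(W + (4 + W)*(2*W)))*W² = ((W + 1/W)/(W + 2*W*(4 + W)))*W² = W²*(W + 1/W)/(W + 2*W*(4 + W)))
B(1/1)*M = ((1 + (1/1)²)/(9 + 2/1))*10000 = ((1 + 1²)/(9 + 2*1))*10000 = ((1 + 1)/(9 + 2))*10000 = (2/11)*10000 = 20000/11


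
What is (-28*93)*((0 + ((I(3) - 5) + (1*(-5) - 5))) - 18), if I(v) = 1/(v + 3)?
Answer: 85498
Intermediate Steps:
I(v) = 1/(3 + v)
(-28*93)*((0 + ((I(3) - 5) + (1*(-5) - 5))) - 18) = (-28*93)*((0 + ((1/(3 + 3) - 5) + (1*(-5) - 5))) - 18) = -2604*((0 + ((1/6 - 5) + (-5 - 5))) - 18) = -2604*((0 + ((1/6 - 5) - 10)) - 18) = -2604*((0 + (-29/6 - 10)) - 18) = -2604*((0 - 89/6) - 18) = -2604*(-89/6 - 18) = -2604*(-197/6) = 85498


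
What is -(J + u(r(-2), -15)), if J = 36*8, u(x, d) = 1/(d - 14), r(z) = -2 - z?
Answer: -8351/29 ≈ -287.97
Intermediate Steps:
u(x, d) = 1/(-14 + d)
J = 288
-(J + u(r(-2), -15)) = -(288 + 1/(-14 - 15)) = -(288 + 1/(-29)) = -(288 - 1/29) = -1*8351/29 = -8351/29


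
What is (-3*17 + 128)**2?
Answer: 5929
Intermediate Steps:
(-3*17 + 128)**2 = (-51 + 128)**2 = 77**2 = 5929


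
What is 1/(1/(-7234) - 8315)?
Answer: -7234/60150711 ≈ -0.00012026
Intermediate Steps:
1/(1/(-7234) - 8315) = 1/(-1/7234 - 8315) = 1/(-60150711/7234) = -7234/60150711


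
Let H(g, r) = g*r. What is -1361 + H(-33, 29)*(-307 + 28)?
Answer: 265642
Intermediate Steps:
-1361 + H(-33, 29)*(-307 + 28) = -1361 + (-33*29)*(-307 + 28) = -1361 - 957*(-279) = -1361 + 267003 = 265642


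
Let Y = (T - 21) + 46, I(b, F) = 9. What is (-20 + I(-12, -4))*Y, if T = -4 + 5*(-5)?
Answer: 44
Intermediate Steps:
T = -29 (T = -4 - 25 = -29)
Y = -4 (Y = (-29 - 21) + 46 = -50 + 46 = -4)
(-20 + I(-12, -4))*Y = (-20 + 9)*(-4) = -11*(-4) = 44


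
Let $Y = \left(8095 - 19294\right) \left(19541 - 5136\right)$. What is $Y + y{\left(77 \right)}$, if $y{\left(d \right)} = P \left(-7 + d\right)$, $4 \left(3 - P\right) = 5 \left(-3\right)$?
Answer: $- \frac{322642245}{2} \approx -1.6132 \cdot 10^{8}$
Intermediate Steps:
$P = \frac{27}{4}$ ($P = 3 - \frac{5 \left(-3\right)}{4} = 3 - - \frac{15}{4} = 3 + \frac{15}{4} = \frac{27}{4} \approx 6.75$)
$y{\left(d \right)} = - \frac{189}{4} + \frac{27 d}{4}$ ($y{\left(d \right)} = \frac{27 \left(-7 + d\right)}{4} = - \frac{189}{4} + \frac{27 d}{4}$)
$Y = -161321595$ ($Y = \left(-11199\right) 14405 = -161321595$)
$Y + y{\left(77 \right)} = -161321595 + \left(- \frac{189}{4} + \frac{27}{4} \cdot 77\right) = -161321595 + \left(- \frac{189}{4} + \frac{2079}{4}\right) = -161321595 + \frac{945}{2} = - \frac{322642245}{2}$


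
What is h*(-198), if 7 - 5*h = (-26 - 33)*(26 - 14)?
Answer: -28314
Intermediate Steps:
h = 143 (h = 7/5 - (-26 - 33)*(26 - 14)/5 = 7/5 - (-59)*12/5 = 7/5 - ⅕*(-708) = 7/5 + 708/5 = 143)
h*(-198) = 143*(-198) = -28314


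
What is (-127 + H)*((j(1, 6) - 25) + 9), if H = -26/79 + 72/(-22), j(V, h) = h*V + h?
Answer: 453972/869 ≈ 522.41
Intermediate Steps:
j(V, h) = h + V*h (j(V, h) = V*h + h = h + V*h)
H = -3130/869 (H = -26*1/79 + 72*(-1/22) = -26/79 - 36/11 = -3130/869 ≈ -3.6018)
(-127 + H)*((j(1, 6) - 25) + 9) = (-127 - 3130/869)*((6*(1 + 1) - 25) + 9) = -113493*((6*2 - 25) + 9)/869 = -113493*((12 - 25) + 9)/869 = -113493*(-13 + 9)/869 = -113493/869*(-4) = 453972/869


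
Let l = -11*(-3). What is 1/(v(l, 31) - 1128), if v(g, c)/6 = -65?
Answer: -1/1518 ≈ -0.00065876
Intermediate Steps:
l = 33
v(g, c) = -390 (v(g, c) = 6*(-65) = -390)
1/(v(l, 31) - 1128) = 1/(-390 - 1128) = 1/(-1518) = -1/1518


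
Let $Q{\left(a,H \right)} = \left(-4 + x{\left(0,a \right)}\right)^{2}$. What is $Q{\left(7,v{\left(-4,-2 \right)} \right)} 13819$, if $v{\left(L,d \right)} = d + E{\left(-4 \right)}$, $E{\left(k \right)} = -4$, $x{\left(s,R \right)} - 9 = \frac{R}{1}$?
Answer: $1989936$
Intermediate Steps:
$x{\left(s,R \right)} = 9 + R$ ($x{\left(s,R \right)} = 9 + \frac{R}{1} = 9 + R 1 = 9 + R$)
$v{\left(L,d \right)} = -4 + d$ ($v{\left(L,d \right)} = d - 4 = -4 + d$)
$Q{\left(a,H \right)} = \left(5 + a\right)^{2}$ ($Q{\left(a,H \right)} = \left(-4 + \left(9 + a\right)\right)^{2} = \left(5 + a\right)^{2}$)
$Q{\left(7,v{\left(-4,-2 \right)} \right)} 13819 = \left(5 + 7\right)^{2} \cdot 13819 = 12^{2} \cdot 13819 = 144 \cdot 13819 = 1989936$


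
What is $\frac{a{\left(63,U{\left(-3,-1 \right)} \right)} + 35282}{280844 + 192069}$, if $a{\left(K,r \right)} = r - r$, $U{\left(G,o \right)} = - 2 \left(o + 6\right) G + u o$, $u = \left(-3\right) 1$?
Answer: $\frac{35282}{472913} \approx 0.074606$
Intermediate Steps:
$u = -3$
$U{\left(G,o \right)} = - 3 o + G \left(-12 - 2 o\right)$ ($U{\left(G,o \right)} = - 2 \left(o + 6\right) G - 3 o = - 2 \left(6 + o\right) G - 3 o = \left(-12 - 2 o\right) G - 3 o = G \left(-12 - 2 o\right) - 3 o = - 3 o + G \left(-12 - 2 o\right)$)
$a{\left(K,r \right)} = 0$
$\frac{a{\left(63,U{\left(-3,-1 \right)} \right)} + 35282}{280844 + 192069} = \frac{0 + 35282}{280844 + 192069} = \frac{35282}{472913}$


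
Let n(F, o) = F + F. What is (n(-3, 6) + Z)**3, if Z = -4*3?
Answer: -5832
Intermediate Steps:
n(F, o) = 2*F
Z = -12
(n(-3, 6) + Z)**3 = (2*(-3) - 12)**3 = (-6 - 12)**3 = (-18)**3 = -5832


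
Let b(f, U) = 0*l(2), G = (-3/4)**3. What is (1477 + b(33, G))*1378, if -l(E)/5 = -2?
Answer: 2035306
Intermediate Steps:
l(E) = 10 (l(E) = -5*(-2) = 10)
G = -27/64 (G = (-3*1/4)**3 = (-3/4)**3 = -27/64 ≈ -0.42188)
b(f, U) = 0 (b(f, U) = 0*10 = 0)
(1477 + b(33, G))*1378 = (1477 + 0)*1378 = 1477*1378 = 2035306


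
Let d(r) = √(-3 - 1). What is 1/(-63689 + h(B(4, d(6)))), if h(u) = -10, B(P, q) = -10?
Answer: -1/63699 ≈ -1.5699e-5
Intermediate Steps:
d(r) = 2*I (d(r) = √(-4) = 2*I)
1/(-63689 + h(B(4, d(6)))) = 1/(-63689 - 10) = 1/(-63699) = -1/63699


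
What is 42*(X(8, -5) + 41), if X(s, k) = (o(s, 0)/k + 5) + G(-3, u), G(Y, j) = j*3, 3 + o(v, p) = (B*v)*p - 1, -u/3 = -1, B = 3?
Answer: 11718/5 ≈ 2343.6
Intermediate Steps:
u = 3 (u = -3*(-1) = 3)
o(v, p) = -4 + 3*p*v (o(v, p) = -3 + ((3*v)*p - 1) = -3 + (3*p*v - 1) = -3 + (-1 + 3*p*v) = -4 + 3*p*v)
G(Y, j) = 3*j
X(s, k) = 14 - 4/k (X(s, k) = ((-4 + 3*0*s)/k + 5) + 3*3 = ((-4 + 0)/k + 5) + 9 = (-4/k + 5) + 9 = (5 - 4/k) + 9 = 14 - 4/k)
42*(X(8, -5) + 41) = 42*((14 - 4/(-5)) + 41) = 42*((14 - 4*(-⅕)) + 41) = 42*((14 + ⅘) + 41) = 42*(74/5 + 41) = 42*(279/5) = 11718/5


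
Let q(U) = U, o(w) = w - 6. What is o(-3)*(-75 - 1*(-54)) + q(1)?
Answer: 190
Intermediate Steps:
o(w) = -6 + w
o(-3)*(-75 - 1*(-54)) + q(1) = (-6 - 3)*(-75 - 1*(-54)) + 1 = -9*(-75 + 54) + 1 = -9*(-21) + 1 = 189 + 1 = 190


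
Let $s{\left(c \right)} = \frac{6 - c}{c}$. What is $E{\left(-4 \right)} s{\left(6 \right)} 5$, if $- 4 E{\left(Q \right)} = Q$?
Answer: $0$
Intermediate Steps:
$E{\left(Q \right)} = - \frac{Q}{4}$
$s{\left(c \right)} = \frac{6 - c}{c}$
$E{\left(-4 \right)} s{\left(6 \right)} 5 = \left(- \frac{1}{4}\right) \left(-4\right) \frac{6 - 6}{6} \cdot 5 = 1 \frac{6 - 6}{6} \cdot 5 = 1 \cdot \frac{1}{6} \cdot 0 \cdot 5 = 1 \cdot 0 \cdot 5 = 0 \cdot 5 = 0$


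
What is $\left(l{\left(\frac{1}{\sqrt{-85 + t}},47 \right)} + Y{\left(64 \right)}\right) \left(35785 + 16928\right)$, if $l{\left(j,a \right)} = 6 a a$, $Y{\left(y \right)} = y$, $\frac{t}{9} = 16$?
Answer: $702031734$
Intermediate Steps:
$t = 144$ ($t = 9 \cdot 16 = 144$)
$l{\left(j,a \right)} = 6 a^{2}$
$\left(l{\left(\frac{1}{\sqrt{-85 + t}},47 \right)} + Y{\left(64 \right)}\right) \left(35785 + 16928\right) = \left(6 \cdot 47^{2} + 64\right) \left(35785 + 16928\right) = \left(6 \cdot 2209 + 64\right) 52713 = \left(13254 + 64\right) 52713 = 13318 \cdot 52713 = 702031734$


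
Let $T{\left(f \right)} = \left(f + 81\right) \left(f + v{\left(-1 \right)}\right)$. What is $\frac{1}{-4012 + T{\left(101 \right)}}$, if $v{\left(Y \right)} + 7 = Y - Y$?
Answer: $\frac{1}{13096} \approx 7.6359 \cdot 10^{-5}$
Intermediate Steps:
$v{\left(Y \right)} = -7$ ($v{\left(Y \right)} = -7 + \left(Y - Y\right) = -7 + 0 = -7$)
$T{\left(f \right)} = \left(-7 + f\right) \left(81 + f\right)$ ($T{\left(f \right)} = \left(f + 81\right) \left(f - 7\right) = \left(81 + f\right) \left(-7 + f\right) = \left(-7 + f\right) \left(81 + f\right)$)
$\frac{1}{-4012 + T{\left(101 \right)}} = \frac{1}{-4012 + \left(-567 + 101^{2} + 74 \cdot 101\right)} = \frac{1}{-4012 + \left(-567 + 10201 + 7474\right)} = \frac{1}{-4012 + 17108} = \frac{1}{13096}$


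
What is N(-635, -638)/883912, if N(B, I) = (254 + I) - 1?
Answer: -385/883912 ≈ -0.00043556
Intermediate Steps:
N(B, I) = 253 + I
N(-635, -638)/883912 = (253 - 638)/883912 = -385*1/883912 = -385/883912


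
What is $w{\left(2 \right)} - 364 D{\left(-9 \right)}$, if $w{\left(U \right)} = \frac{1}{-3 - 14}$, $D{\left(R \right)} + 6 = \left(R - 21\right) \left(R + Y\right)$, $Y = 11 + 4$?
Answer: $\frac{1150967}{17} \approx 67704.0$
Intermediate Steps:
$Y = 15$
$D{\left(R \right)} = -6 + \left(-21 + R\right) \left(15 + R\right)$ ($D{\left(R \right)} = -6 + \left(R - 21\right) \left(R + 15\right) = -6 + \left(-21 + R\right) \left(15 + R\right)$)
$w{\left(U \right)} = - \frac{1}{17}$ ($w{\left(U \right)} = \frac{1}{-17} = - \frac{1}{17}$)
$w{\left(2 \right)} - 364 D{\left(-9 \right)} = - \frac{1}{17} - 364 \left(-321 + \left(-9\right)^{2} - -54\right) = - \frac{1}{17} - 364 \left(-321 + 81 + 54\right) = - \frac{1}{17} - -67704 = - \frac{1}{17} + 67704 = \frac{1150967}{17}$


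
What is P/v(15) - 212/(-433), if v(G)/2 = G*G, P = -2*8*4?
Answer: 33844/97425 ≈ 0.34739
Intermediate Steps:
P = -64 (P = -16*4 = -64)
v(G) = 2*G² (v(G) = 2*(G*G) = 2*G²)
P/v(15) - 212/(-433) = -64/(2*15²) - 212/(-433) = -64/(2*225) - 212*(-1/433) = -64/450 + 212/433 = -64*1/450 + 212/433 = -32/225 + 212/433 = 33844/97425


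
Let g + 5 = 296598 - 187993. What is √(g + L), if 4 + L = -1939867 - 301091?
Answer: I*√2132362 ≈ 1460.3*I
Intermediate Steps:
g = 108600 (g = -5 + (296598 - 187993) = -5 + 108605 = 108600)
L = -2240962 (L = -4 + (-1939867 - 301091) = -4 - 2240958 = -2240962)
√(g + L) = √(108600 - 2240962) = √(-2132362) = I*√2132362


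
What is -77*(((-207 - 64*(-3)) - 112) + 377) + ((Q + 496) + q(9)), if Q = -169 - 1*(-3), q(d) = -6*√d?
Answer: -18938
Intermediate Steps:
Q = -166 (Q = -169 + 3 = -166)
-77*(((-207 - 64*(-3)) - 112) + 377) + ((Q + 496) + q(9)) = -77*(((-207 - 64*(-3)) - 112) + 377) + ((-166 + 496) - 6*√9) = -77*(((-207 - 1*(-192)) - 112) + 377) + (330 - 6*3) = -77*(((-207 + 192) - 112) + 377) + (330 - 18) = -77*((-15 - 112) + 377) + 312 = -77*(-127 + 377) + 312 = -77*250 + 312 = -19250 + 312 = -18938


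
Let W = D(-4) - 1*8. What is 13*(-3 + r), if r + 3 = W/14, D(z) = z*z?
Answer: -494/7 ≈ -70.571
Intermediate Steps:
D(z) = z²
W = 8 (W = (-4)² - 1*8 = 16 - 8 = 8)
r = -17/7 (r = -3 + 8/14 = -3 + 8*(1/14) = -3 + 4/7 = -17/7 ≈ -2.4286)
13*(-3 + r) = 13*(-3 - 17/7) = 13*(-38/7) = -494/7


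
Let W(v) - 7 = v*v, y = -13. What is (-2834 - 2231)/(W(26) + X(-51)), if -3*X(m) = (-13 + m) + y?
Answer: -15195/2126 ≈ -7.1472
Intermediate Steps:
W(v) = 7 + v**2 (W(v) = 7 + v*v = 7 + v**2)
X(m) = 26/3 - m/3 (X(m) = -((-13 + m) - 13)/3 = -(-26 + m)/3 = 26/3 - m/3)
(-2834 - 2231)/(W(26) + X(-51)) = (-2834 - 2231)/((7 + 26**2) + (26/3 - 1/3*(-51))) = -5065/((7 + 676) + (26/3 + 17)) = -5065/(683 + 77/3) = -5065/2126/3 = -5065*3/2126 = -15195/2126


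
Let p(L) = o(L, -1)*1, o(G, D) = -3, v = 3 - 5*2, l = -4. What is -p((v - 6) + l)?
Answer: 3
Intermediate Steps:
v = -7 (v = 3 - 10 = -7)
p(L) = -3 (p(L) = -3*1 = -3)
-p((v - 6) + l) = -1*(-3) = 3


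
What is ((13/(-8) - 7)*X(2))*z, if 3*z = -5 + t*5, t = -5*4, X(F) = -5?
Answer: -12075/8 ≈ -1509.4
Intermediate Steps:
t = -20
z = -35 (z = (-5 - 20*5)/3 = (-5 - 100)/3 = (1/3)*(-105) = -35)
((13/(-8) - 7)*X(2))*z = ((13/(-8) - 7)*(-5))*(-35) = ((13*(-1/8) - 7)*(-5))*(-35) = ((-13/8 - 7)*(-5))*(-35) = -69/8*(-5)*(-35) = (345/8)*(-35) = -12075/8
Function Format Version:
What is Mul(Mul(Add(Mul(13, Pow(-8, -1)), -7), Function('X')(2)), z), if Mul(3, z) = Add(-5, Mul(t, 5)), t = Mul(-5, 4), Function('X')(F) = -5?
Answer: Rational(-12075, 8) ≈ -1509.4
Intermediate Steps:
t = -20
z = -35 (z = Mul(Rational(1, 3), Add(-5, Mul(-20, 5))) = Mul(Rational(1, 3), Add(-5, -100)) = Mul(Rational(1, 3), -105) = -35)
Mul(Mul(Add(Mul(13, Pow(-8, -1)), -7), Function('X')(2)), z) = Mul(Mul(Add(Mul(13, Pow(-8, -1)), -7), -5), -35) = Mul(Mul(Add(Mul(13, Rational(-1, 8)), -7), -5), -35) = Mul(Mul(Add(Rational(-13, 8), -7), -5), -35) = Mul(Mul(Rational(-69, 8), -5), -35) = Mul(Rational(345, 8), -35) = Rational(-12075, 8)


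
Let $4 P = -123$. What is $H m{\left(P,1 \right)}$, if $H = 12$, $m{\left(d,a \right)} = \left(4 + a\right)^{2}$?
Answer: $300$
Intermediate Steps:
$P = - \frac{123}{4}$ ($P = \frac{1}{4} \left(-123\right) = - \frac{123}{4} \approx -30.75$)
$H m{\left(P,1 \right)} = 12 \left(4 + 1\right)^{2} = 12 \cdot 5^{2} = 12 \cdot 25 = 300$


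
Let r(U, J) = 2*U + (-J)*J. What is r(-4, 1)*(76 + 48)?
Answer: -1116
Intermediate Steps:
r(U, J) = -J**2 + 2*U (r(U, J) = 2*U - J**2 = -J**2 + 2*U)
r(-4, 1)*(76 + 48) = (-1*1**2 + 2*(-4))*(76 + 48) = (-1*1 - 8)*124 = (-1 - 8)*124 = -9*124 = -1116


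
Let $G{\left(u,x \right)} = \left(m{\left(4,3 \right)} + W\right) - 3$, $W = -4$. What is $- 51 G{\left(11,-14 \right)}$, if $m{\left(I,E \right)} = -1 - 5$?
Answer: $663$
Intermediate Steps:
$m{\left(I,E \right)} = -6$ ($m{\left(I,E \right)} = -1 - 5 = -6$)
$G{\left(u,x \right)} = -13$ ($G{\left(u,x \right)} = \left(-6 - 4\right) - 3 = -10 - 3 = -13$)
$- 51 G{\left(11,-14 \right)} = \left(-51\right) \left(-13\right) = 663$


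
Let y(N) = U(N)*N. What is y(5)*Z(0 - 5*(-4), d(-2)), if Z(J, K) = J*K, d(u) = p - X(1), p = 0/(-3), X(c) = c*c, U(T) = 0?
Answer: 0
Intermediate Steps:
y(N) = 0 (y(N) = 0*N = 0)
X(c) = c**2
p = 0 (p = 0*(-1/3) = 0)
d(u) = -1 (d(u) = 0 - 1*1**2 = 0 - 1*1 = 0 - 1 = -1)
y(5)*Z(0 - 5*(-4), d(-2)) = 0*((0 - 5*(-4))*(-1)) = 0*((0 + 20)*(-1)) = 0*(20*(-1)) = 0*(-20) = 0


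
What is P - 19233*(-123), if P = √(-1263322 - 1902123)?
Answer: 2365659 + I*√3165445 ≈ 2.3657e+6 + 1779.2*I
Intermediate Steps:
P = I*√3165445 (P = √(-3165445) = I*√3165445 ≈ 1779.2*I)
P - 19233*(-123) = I*√3165445 - 19233*(-123) = I*√3165445 + 2365659 = 2365659 + I*√3165445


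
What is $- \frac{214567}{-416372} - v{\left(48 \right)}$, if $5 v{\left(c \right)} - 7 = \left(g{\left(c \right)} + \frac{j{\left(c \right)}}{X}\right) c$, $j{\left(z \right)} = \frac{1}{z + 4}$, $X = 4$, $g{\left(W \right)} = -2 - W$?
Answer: $\frac{12965614287}{27064180} \approx 479.07$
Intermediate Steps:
$j{\left(z \right)} = \frac{1}{4 + z}$
$v{\left(c \right)} = \frac{7}{5} + \frac{c \left(-2 - c + \frac{1}{4 \left(4 + c\right)}\right)}{5}$ ($v{\left(c \right)} = \frac{7}{5} + \frac{\left(\left(-2 - c\right) + \frac{1}{\left(4 + c\right) 4}\right) c}{5} = \frac{7}{5} + \frac{\left(\left(-2 - c\right) + \frac{1}{4 + c} \frac{1}{4}\right) c}{5} = \frac{7}{5} + \frac{\left(\left(-2 - c\right) + \frac{1}{4 \left(4 + c\right)}\right) c}{5} = \frac{7}{5} + \frac{\left(-2 - c + \frac{1}{4 \left(4 + c\right)}\right) c}{5} = \frac{7}{5} + \frac{c \left(-2 - c + \frac{1}{4 \left(4 + c\right)}\right)}{5}$)
$- \frac{214567}{-416372} - v{\left(48 \right)} = - \frac{214567}{-416372} - \frac{48 + 4 \left(4 + 48\right) \left(7 - 48 \left(2 + 48\right)\right)}{20 \left(4 + 48\right)} = \left(-214567\right) \left(- \frac{1}{416372}\right) - \frac{48 + 4 \cdot 52 \left(7 - 48 \cdot 50\right)}{20 \cdot 52} = \frac{214567}{416372} - \frac{1}{20} \cdot \frac{1}{52} \left(48 + 4 \cdot 52 \left(7 - 2400\right)\right) = \frac{214567}{416372} - \frac{1}{20} \cdot \frac{1}{52} \left(48 + 4 \cdot 52 \left(-2393\right)\right) = \frac{214567}{416372} - \frac{1}{20} \cdot \frac{1}{52} \left(48 - 497744\right) = \frac{214567}{416372} - \frac{1}{20} \cdot \frac{1}{52} \left(-497696\right) = \frac{214567}{416372} - - \frac{31106}{65} = \frac{214567}{416372} + \frac{31106}{65} = \frac{12965614287}{27064180}$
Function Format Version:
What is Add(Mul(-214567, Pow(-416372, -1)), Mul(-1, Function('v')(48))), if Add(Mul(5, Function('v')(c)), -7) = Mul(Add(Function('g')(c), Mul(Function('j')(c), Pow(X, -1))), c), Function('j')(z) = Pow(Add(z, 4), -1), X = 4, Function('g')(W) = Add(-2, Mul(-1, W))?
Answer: Rational(12965614287, 27064180) ≈ 479.07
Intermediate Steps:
Function('j')(z) = Pow(Add(4, z), -1)
Function('v')(c) = Add(Rational(7, 5), Mul(Rational(1, 5), c, Add(-2, Mul(-1, c), Mul(Rational(1, 4), Pow(Add(4, c), -1))))) (Function('v')(c) = Add(Rational(7, 5), Mul(Rational(1, 5), Mul(Add(Add(-2, Mul(-1, c)), Mul(Pow(Add(4, c), -1), Pow(4, -1))), c))) = Add(Rational(7, 5), Mul(Rational(1, 5), Mul(Add(Add(-2, Mul(-1, c)), Mul(Pow(Add(4, c), -1), Rational(1, 4))), c))) = Add(Rational(7, 5), Mul(Rational(1, 5), Mul(Add(Add(-2, Mul(-1, c)), Mul(Rational(1, 4), Pow(Add(4, c), -1))), c))) = Add(Rational(7, 5), Mul(Rational(1, 5), Mul(Add(-2, Mul(-1, c), Mul(Rational(1, 4), Pow(Add(4, c), -1))), c))) = Add(Rational(7, 5), Mul(Rational(1, 5), Mul(c, Add(-2, Mul(-1, c), Mul(Rational(1, 4), Pow(Add(4, c), -1)))))) = Add(Rational(7, 5), Mul(Rational(1, 5), c, Add(-2, Mul(-1, c), Mul(Rational(1, 4), Pow(Add(4, c), -1))))))
Add(Mul(-214567, Pow(-416372, -1)), Mul(-1, Function('v')(48))) = Add(Mul(-214567, Pow(-416372, -1)), Mul(-1, Mul(Rational(1, 20), Pow(Add(4, 48), -1), Add(48, Mul(4, Add(4, 48), Add(7, Mul(-1, 48, Add(2, 48)))))))) = Add(Mul(-214567, Rational(-1, 416372)), Mul(-1, Mul(Rational(1, 20), Pow(52, -1), Add(48, Mul(4, 52, Add(7, Mul(-1, 48, 50))))))) = Add(Rational(214567, 416372), Mul(-1, Mul(Rational(1, 20), Rational(1, 52), Add(48, Mul(4, 52, Add(7, -2400)))))) = Add(Rational(214567, 416372), Mul(-1, Mul(Rational(1, 20), Rational(1, 52), Add(48, Mul(4, 52, -2393))))) = Add(Rational(214567, 416372), Mul(-1, Mul(Rational(1, 20), Rational(1, 52), Add(48, -497744)))) = Add(Rational(214567, 416372), Mul(-1, Mul(Rational(1, 20), Rational(1, 52), -497696))) = Add(Rational(214567, 416372), Mul(-1, Rational(-31106, 65))) = Add(Rational(214567, 416372), Rational(31106, 65)) = Rational(12965614287, 27064180)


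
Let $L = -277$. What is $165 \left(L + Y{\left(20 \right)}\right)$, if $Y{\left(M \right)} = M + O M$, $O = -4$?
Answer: $-55605$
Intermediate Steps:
$Y{\left(M \right)} = - 3 M$ ($Y{\left(M \right)} = M - 4 M = - 3 M$)
$165 \left(L + Y{\left(20 \right)}\right) = 165 \left(-277 - 60\right) = 165 \left(-337\right) = -55605$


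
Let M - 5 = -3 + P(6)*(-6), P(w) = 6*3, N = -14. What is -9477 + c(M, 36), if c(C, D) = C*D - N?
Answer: -13279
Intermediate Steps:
P(w) = 18
M = -106 (M = 5 + (-3 + 18*(-6)) = 5 + (-3 - 108) = 5 - 111 = -106)
c(C, D) = 14 + C*D (c(C, D) = C*D - 1*(-14) = C*D + 14 = 14 + C*D)
-9477 + c(M, 36) = -9477 + (14 - 106*36) = -9477 + (14 - 3816) = -9477 - 3802 = -13279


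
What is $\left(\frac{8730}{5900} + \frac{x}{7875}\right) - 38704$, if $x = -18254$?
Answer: $- \frac{35966470997}{929250} \approx -38705.0$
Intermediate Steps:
$\left(\frac{8730}{5900} + \frac{x}{7875}\right) - 38704 = \left(\frac{8730}{5900} - \frac{18254}{7875}\right) - 38704 = \left(8730 \cdot \frac{1}{5900} - \frac{18254}{7875}\right) - 38704 = \left(\frac{873}{590} - \frac{18254}{7875}\right) - 38704 = - \frac{778997}{929250} - 38704 = - \frac{35966470997}{929250}$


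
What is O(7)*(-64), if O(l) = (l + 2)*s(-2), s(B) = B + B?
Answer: 2304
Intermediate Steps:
s(B) = 2*B
O(l) = -8 - 4*l (O(l) = (l + 2)*(2*(-2)) = (2 + l)*(-4) = -8 - 4*l)
O(7)*(-64) = (-8 - 4*7)*(-64) = (-8 - 28)*(-64) = -36*(-64) = 2304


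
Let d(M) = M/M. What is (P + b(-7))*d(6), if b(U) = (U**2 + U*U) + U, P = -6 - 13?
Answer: 72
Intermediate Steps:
P = -19
b(U) = U + 2*U**2 (b(U) = (U**2 + U**2) + U = 2*U**2 + U = U + 2*U**2)
d(M) = 1
(P + b(-7))*d(6) = (-19 - 7*(1 + 2*(-7)))*1 = (-19 - 7*(1 - 14))*1 = (-19 - 7*(-13))*1 = (-19 + 91)*1 = 72*1 = 72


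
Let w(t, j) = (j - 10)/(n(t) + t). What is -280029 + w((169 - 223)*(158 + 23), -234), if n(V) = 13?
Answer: -2733362825/9761 ≈ -2.8003e+5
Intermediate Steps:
w(t, j) = (-10 + j)/(13 + t) (w(t, j) = (j - 10)/(13 + t) = (-10 + j)/(13 + t))
-280029 + w((169 - 223)*(158 + 23), -234) = -280029 + (-10 - 234)/(13 + (169 - 223)*(158 + 23)) = -280029 - 244/(13 - 54*181) = -280029 - 244/(13 - 9774) = -280029 - 244/(-9761) = -280029 - 1/9761*(-244) = -280029 + 244/9761 = -2733362825/9761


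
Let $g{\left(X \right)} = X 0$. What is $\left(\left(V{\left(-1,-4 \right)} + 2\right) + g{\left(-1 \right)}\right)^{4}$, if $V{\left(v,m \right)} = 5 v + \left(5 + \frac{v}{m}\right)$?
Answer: $\frac{6561}{256} \approx 25.629$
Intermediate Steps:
$V{\left(v,m \right)} = 5 + 5 v + \frac{v}{m}$
$g{\left(X \right)} = 0$
$\left(\left(V{\left(-1,-4 \right)} + 2\right) + g{\left(-1 \right)}\right)^{4} = \left(\left(\left(5 + 5 \left(-1\right) - \frac{1}{-4}\right) + 2\right) + 0\right)^{4} = \left(\left(\left(5 - 5 - - \frac{1}{4}\right) + 2\right) + 0\right)^{4} = \left(\left(\left(5 - 5 + \frac{1}{4}\right) + 2\right) + 0\right)^{4} = \left(\left(\frac{1}{4} + 2\right) + 0\right)^{4} = \left(\frac{9}{4} + 0\right)^{4} = \left(\frac{9}{4}\right)^{4} = \frac{6561}{256}$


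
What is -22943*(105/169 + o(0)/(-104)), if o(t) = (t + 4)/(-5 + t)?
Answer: -24388409/1690 ≈ -14431.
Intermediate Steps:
o(t) = (4 + t)/(-5 + t)
-22943*(105/169 + o(0)/(-104)) = -22943*(105/169 + ((4 + 0)/(-5 + 0))/(-104)) = -22943*(105*(1/169) + (4/(-5))*(-1/104)) = -22943*(105/169 - ⅕*4*(-1/104)) = -22943*(105/169 - ⅘*(-1/104)) = -22943*(105/169 + 1/130) = -22943*1063/1690 = -24388409/1690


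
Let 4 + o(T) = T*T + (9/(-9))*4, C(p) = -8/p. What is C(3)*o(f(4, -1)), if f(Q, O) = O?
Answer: 56/3 ≈ 18.667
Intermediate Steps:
o(T) = -8 + T**2 (o(T) = -4 + (T*T + (9/(-9))*4) = -4 + (T**2 + (9*(-1/9))*4) = -4 + (T**2 - 1*4) = -4 + (T**2 - 4) = -4 + (-4 + T**2) = -8 + T**2)
C(3)*o(f(4, -1)) = (-8/3)*(-8 + (-1)**2) = (-8*1/3)*(-8 + 1) = -8/3*(-7) = 56/3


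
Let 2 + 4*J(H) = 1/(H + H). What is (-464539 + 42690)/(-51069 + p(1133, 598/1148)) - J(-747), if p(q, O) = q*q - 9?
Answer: 1163304655/7366083336 ≈ 0.15793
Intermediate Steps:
p(q, O) = -9 + q**2 (p(q, O) = q**2 - 9 = -9 + q**2)
J(H) = -1/2 + 1/(8*H) (J(H) = -1/2 + 1/(4*(H + H)) = -1/2 + 1/(4*((2*H))) = -1/2 + (1/(2*H))/4 = -1/2 + 1/(8*H))
(-464539 + 42690)/(-51069 + p(1133, 598/1148)) - J(-747) = (-464539 + 42690)/(-51069 + (-9 + 1133**2)) - (1 - 4*(-747))/(8*(-747)) = -421849/(-51069 + (-9 + 1283689)) - (-1)*(1 + 2988)/(8*747) = -421849/(-51069 + 1283680) - (-1)*2989/(8*747) = -421849/1232611 - 1*(-2989/5976) = -421849*1/1232611 + 2989/5976 = -421849/1232611 + 2989/5976 = 1163304655/7366083336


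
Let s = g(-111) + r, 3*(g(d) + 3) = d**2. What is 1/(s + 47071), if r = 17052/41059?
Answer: 41059/2101211377 ≈ 1.9541e-5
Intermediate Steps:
r = 17052/41059 (r = 17052*(1/41059) = 17052/41059 ≈ 0.41530)
g(d) = -3 + d**2/3
s = 168523188/41059 (s = (-3 + (1/3)*(-111)**2) + 17052/41059 = (-3 + (1/3)*12321) + 17052/41059 = (-3 + 4107) + 17052/41059 = 4104 + 17052/41059 = 168523188/41059 ≈ 4104.4)
1/(s + 47071) = 1/(168523188/41059 + 47071) = 1/(2101211377/41059) = 41059/2101211377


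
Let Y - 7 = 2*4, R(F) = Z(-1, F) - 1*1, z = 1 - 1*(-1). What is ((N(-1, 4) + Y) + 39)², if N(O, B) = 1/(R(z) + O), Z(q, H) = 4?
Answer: 11881/4 ≈ 2970.3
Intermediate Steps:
z = 2 (z = 1 + 1 = 2)
R(F) = 3 (R(F) = 4 - 1*1 = 4 - 1 = 3)
Y = 15 (Y = 7 + 2*4 = 7 + 8 = 15)
N(O, B) = 1/(3 + O)
((N(-1, 4) + Y) + 39)² = ((1/(3 - 1) + 15) + 39)² = ((1/2 + 15) + 39)² = ((½ + 15) + 39)² = (31/2 + 39)² = (109/2)² = 11881/4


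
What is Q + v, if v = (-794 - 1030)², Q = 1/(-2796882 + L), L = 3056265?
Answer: 862961015809/259383 ≈ 3.3270e+6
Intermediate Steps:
Q = 1/259383 (Q = 1/(-2796882 + 3056265) = 1/259383 ≈ 3.8553e-6)
v = 3326976 (v = (-1824)² = 3326976)
Q + v = 1/259383 + 3326976 = 862961015809/259383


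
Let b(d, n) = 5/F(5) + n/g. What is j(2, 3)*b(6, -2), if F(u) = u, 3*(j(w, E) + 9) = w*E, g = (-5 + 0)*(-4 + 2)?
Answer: -28/5 ≈ -5.6000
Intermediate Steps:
g = 10 (g = -5*(-2) = 10)
j(w, E) = -9 + E*w/3 (j(w, E) = -9 + (w*E)/3 = -9 + (E*w)/3 = -9 + E*w/3)
b(d, n) = 1 + n/10 (b(d, n) = 5/5 + n/10 = 5*(⅕) + n*(⅒) = 1 + n/10)
j(2, 3)*b(6, -2) = (-9 + (⅓)*3*2)*(1 + (⅒)*(-2)) = (-9 + 2)*(1 - ⅕) = -7*⅘ = -28/5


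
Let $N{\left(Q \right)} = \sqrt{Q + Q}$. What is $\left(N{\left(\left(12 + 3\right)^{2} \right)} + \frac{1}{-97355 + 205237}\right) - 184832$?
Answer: $- \frac{19940045823}{107882} + 15 \sqrt{2} \approx -1.8481 \cdot 10^{5}$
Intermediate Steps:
$N{\left(Q \right)} = \sqrt{2} \sqrt{Q}$ ($N{\left(Q \right)} = \sqrt{2 Q} = \sqrt{2} \sqrt{Q}$)
$\left(N{\left(\left(12 + 3\right)^{2} \right)} + \frac{1}{-97355 + 205237}\right) - 184832 = \left(\sqrt{2} \sqrt{\left(12 + 3\right)^{2}} + \frac{1}{-97355 + 205237}\right) - 184832 = \left(\sqrt{2} \sqrt{15^{2}} + \frac{1}{107882}\right) - 184832 = \left(\sqrt{2} \sqrt{225} + \frac{1}{107882}\right) - 184832 = \left(\sqrt{2} \cdot 15 + \frac{1}{107882}\right) - 184832 = \left(15 \sqrt{2} + \frac{1}{107882}\right) - 184832 = \left(\frac{1}{107882} + 15 \sqrt{2}\right) - 184832 = - \frac{19940045823}{107882} + 15 \sqrt{2}$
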